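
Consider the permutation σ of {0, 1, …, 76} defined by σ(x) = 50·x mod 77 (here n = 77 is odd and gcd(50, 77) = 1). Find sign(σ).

-1

Trace 43: π^k(43) = [43, 71, 8, 15, 57, 1, 50] for k=0..6.
14 cycles of lengths [10, 10, 10, 10, 10, 10, 10, 1, 1, 1, 1, 1, 1, 1].
n − c = 77 − 14 = 63; sign = (−1)^63 = -1.
The Jacobi symbol (50|77) = -1 (Zolotarev) agrees.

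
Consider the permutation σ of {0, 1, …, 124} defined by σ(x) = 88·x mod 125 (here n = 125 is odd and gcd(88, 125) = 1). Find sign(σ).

-1

Trace 32: π^k(32) = [32, 66, 58, 104, 27, 1, 88] for k=0..6.
The orbit structure of x ↦ 88x mod 125: 4 orbits of sizes [100, 20, 4, 1].
Σ(ℓ_i−1) = 125−4 = 121; sign = (−1)^121 = -1.
Check: (88/125) = -1 by Zolotarev.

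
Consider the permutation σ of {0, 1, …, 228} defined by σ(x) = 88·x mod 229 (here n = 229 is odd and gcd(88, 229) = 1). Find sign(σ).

-1

Trace 17: π^k(17) = [17, 122, 202, 143, 218, 177, 4] for k=0..6.
4 cycles of lengths [76, 76, 76, 1].
4 cycles on 229: each ℓ→(−1)^(ℓ−1), product (−1)^225 = -1.
Check: (88/229) = -1 by Zolotarev.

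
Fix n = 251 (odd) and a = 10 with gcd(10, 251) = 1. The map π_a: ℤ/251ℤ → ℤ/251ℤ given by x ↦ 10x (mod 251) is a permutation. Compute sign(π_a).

-1

Orbit of 125 under x↦10x: [125, 246, 201, 2, 20, 200, 243]… (length divides ord_251(10)).
Decompose π into cycles: lengths [50, 50, 50, 50, 50, 1] (6 cycles, including the fixed point 0).
sign(π) = (−1)^{n − #cycles} = (−1)^{251−6} = (−1)^245 = -1.
Check: (10/251) = -1 by Zolotarev.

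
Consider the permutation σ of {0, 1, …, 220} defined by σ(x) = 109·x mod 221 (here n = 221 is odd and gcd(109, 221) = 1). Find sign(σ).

Trace 57: π^k(57) = [57, 25, 73, 1, 109, 168, 190] for k=0..6.
Cycle lengths of π_109 on ℤ/221ℤ: [16, 16, 16, 16, 16, 16, 16, 16, 16, 16, 16, 16, 16, 4, 4, 4, 1]; 17 cycles in total.
sign(π) = (−1)^{n − #cycles} = (−1)^{221−17} = (−1)^204 = +1.
Via Zolotarev, sign(π_{109}) = (109|221) = +1.

+1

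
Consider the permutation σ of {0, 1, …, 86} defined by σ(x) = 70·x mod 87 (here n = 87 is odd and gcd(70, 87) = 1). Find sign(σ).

Trace 1: π^k(1) = [1, 70, 28, 46] for k=0..3.
Cycle lengths of π_70 on ℤ/87ℤ: [4, 4, 4, 4, 4, 4, 4, 4, 4, 4, 4, 4, 4, 4, 4, 4, 4, 4, 4, 4, 4, 1, 1, 1]; 24 cycles in total.
n − c = 87 − 24 = 63; sign = (−1)^63 = -1.
Via Zolotarev, sign(π_{70}) = (70|87) = -1.

-1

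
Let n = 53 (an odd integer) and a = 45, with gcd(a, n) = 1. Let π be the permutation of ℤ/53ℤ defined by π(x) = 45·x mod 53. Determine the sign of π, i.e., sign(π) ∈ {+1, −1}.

-1

Orbit of 30 under x↦45x: [30, 25, 12, 10, 26, 4, 21]… (length divides ord_53(45)).
The orbit structure of x ↦ 45x mod 53: 2 orbits of sizes [52, 1].
53 − 2 = 51 transpositions; sign(π) = (−1)^51 = -1.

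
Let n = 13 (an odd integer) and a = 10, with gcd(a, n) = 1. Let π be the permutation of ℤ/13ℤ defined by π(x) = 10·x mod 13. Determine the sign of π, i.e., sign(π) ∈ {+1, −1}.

+1

Start at x=9: 9 → 12 → 3 → 4 → 1 → 10 → 9 (one orbit).
π_10 has 3 disjoint cycles with lengths [6, 6, 1] on {0,…,12}.
sign(π) = (−1)^{n − #cycles} = (−1)^{13−3} = (−1)^10 = +1.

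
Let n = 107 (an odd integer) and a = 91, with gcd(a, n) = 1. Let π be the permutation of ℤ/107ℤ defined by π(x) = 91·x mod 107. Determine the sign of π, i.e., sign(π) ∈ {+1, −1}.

-1

Start at x=50: 50 → 56 → 67 → 105 → 32 → 23 → 60 → … (one orbit).
Decompose π into cycles: lengths [106, 1] (2 cycles, including the fixed point 0).
107 − 2 = 105 transpositions; sign(π) = (−1)^105 = -1.
(91|107)_J = -1 (Zolotarev's lemma cross-check).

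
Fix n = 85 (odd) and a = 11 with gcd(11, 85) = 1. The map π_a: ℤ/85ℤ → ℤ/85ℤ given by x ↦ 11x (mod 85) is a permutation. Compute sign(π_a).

Orbit of 1 under x↦11x: [1, 11, 36, 56, 21, 61, 76]… (length divides ord_85(11)).
The orbit structure of x ↦ 11x mod 85: 10 orbits of sizes [16, 16, 16, 16, 16, 1, 1, 1, 1, 1].
Σ(ℓ_i−1) = 85−10 = 75; sign = (−1)^75 = -1.
The Jacobi symbol (11|85) = -1 (Zolotarev) agrees.

-1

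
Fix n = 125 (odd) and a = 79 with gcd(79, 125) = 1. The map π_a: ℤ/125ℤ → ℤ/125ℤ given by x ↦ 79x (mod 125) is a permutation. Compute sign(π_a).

+1

Orbit of 36 under x↦79x: [36, 94, 51, 29, 41, 114, 6]… (length divides ord_125(79)).
7 cycles of lengths [50, 50, 10, 10, 2, 2, 1].
7 cycles on 125: each ℓ→(−1)^(ℓ−1), product (−1)^118 = +1.
Zolotarev: (79|125) = +1, matching the cycle-count sign.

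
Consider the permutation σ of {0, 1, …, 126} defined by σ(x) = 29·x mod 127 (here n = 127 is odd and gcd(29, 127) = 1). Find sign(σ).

-1

Trace 44: π^k(44) = [44, 6, 47, 93, 30, 108, 84] for k=0..6.
The orbit structure of x ↦ 29x mod 127: 2 orbits of sizes [126, 1].
n − c = 127 − 2 = 125; sign = (−1)^125 = -1.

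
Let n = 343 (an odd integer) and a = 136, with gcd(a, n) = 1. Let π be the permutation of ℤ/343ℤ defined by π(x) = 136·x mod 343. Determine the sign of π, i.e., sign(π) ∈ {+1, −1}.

Orbit of 293 under x↦136x: [293, 60, 271, 155, 157, 86, 34]… (length divides ord_343(136)).
4 cycles of lengths [294, 42, 6, 1].
343 − 4 = 339 transpositions; sign(π) = (−1)^339 = -1.

-1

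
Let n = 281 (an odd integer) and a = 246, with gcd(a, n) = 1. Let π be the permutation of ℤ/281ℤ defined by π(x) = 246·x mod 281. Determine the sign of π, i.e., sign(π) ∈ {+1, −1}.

Trace 50: π^k(50) = [50, 217, 273, 280, 35, 180, 163] for k=0..6.
Cycle type of π: 70×4 + 1; total 5 cycles.
Σ(ℓ_i−1) = 281−5 = 276; sign = (−1)^276 = +1.

+1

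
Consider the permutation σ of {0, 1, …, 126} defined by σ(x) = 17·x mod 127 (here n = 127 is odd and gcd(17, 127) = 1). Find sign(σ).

Orbit of 60 under x↦17x: [60, 4, 68, 13, 94, 74, 115]… (length divides ord_127(17)).
3 cycles of lengths [63, 63, 1].
With 3 cycles on 127 points, sign = (−1)^{127−3} = +1.

+1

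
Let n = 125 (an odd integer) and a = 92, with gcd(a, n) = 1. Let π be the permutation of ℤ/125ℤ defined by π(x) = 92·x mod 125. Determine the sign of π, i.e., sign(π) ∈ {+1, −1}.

Start at x=48: 48 → 41 → 22 → 24 → 83 → 11 → 12 → … (one orbit).
Decompose π into cycles: lengths [100, 20, 4, 1] (4 cycles, including the fixed point 0).
4 cycles on 125: each ℓ→(−1)^(ℓ−1), product (−1)^121 = -1.
The Jacobi symbol (92|125) = -1 (Zolotarev) agrees.

-1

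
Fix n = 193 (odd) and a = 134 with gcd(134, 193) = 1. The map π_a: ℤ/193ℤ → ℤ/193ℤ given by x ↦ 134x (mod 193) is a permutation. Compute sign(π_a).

Trace 181: π^k(181) = [181, 129, 109, 131, 184, 145, 130] for k=0..6.
Cycle lengths of π_134 on ℤ/193ℤ: [48, 48, 48, 48, 1]; 5 cycles in total.
n − c = 193 − 5 = 188; sign = (−1)^188 = +1.
(134|193)_J = +1 (Zolotarev's lemma cross-check).

+1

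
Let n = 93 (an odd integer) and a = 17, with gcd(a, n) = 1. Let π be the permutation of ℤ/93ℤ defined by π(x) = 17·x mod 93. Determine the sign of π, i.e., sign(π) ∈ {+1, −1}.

Start at x=19: 19 → 44 → 4 → 68 → 40 → 29 → 28 → … (one orbit).
Cycle type of π: 30×3 + 2 + 1; total 5 cycles.
Σ(ℓ_i−1) = 93−5 = 88; sign = (−1)^88 = +1.
The Jacobi symbol (17|93) = +1 (Zolotarev) agrees.

+1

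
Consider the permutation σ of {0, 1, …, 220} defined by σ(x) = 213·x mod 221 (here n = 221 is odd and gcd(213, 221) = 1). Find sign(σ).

-1

Orbit of 213 under x↦213x: [213, 64, 151, 118, 161, 38, 138]… (length divides ord_221(213)).
30 cycles of lengths [8, 8, 8, 8, 8, 8, 8, 8, 8, 8, 8, 8, 8, 8, 8, 8, 8, 8, 8, 8, 8, 8, 8, 8, 8, 8, 4, 4, 4, 1].
sign(π) = (−1)^{n − #cycles} = (−1)^{221−30} = (−1)^191 = -1.
(213|221)_J = -1 (Zolotarev's lemma cross-check).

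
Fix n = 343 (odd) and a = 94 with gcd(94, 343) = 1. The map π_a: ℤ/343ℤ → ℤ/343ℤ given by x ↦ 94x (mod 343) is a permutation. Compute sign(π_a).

-1

Orbit of 157 under x↦94x: [157, 9, 160, 291, 257, 148, 192]… (length divides ord_343(94)).
Cycle lengths of π_94 on ℤ/343ℤ: [294, 42, 6, 1]; 4 cycles in total.
sign(π) = (−1)^{n − #cycles} = (−1)^{343−4} = (−1)^339 = -1.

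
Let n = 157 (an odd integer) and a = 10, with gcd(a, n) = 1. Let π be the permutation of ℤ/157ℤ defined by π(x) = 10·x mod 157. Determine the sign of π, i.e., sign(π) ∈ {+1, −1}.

+1

Trace 30: π^k(30) = [30, 143, 17, 13, 130, 44, 126] for k=0..6.
Cycle type of π: 78×2 + 1; total 3 cycles.
3 cycles on 157: each ℓ→(−1)^(ℓ−1), product (−1)^154 = +1.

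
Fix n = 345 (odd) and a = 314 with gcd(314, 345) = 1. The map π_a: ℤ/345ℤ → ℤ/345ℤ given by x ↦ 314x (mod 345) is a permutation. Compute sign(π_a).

+1

Trace 224: π^k(224) = [224, 301, 329, 151, 149, 211, 14] for k=0..6.
Cycle type of π: 22×15 + 2×7 + 1; total 23 cycles.
sign(π) = (−1)^{n − #cycles} = (−1)^{345−23} = (−1)^322 = +1.
Via Zolotarev, sign(π_{314}) = (314|345) = +1.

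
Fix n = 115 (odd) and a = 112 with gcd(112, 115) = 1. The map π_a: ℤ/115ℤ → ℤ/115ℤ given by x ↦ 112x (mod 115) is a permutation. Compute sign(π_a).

+1

Trace 28: π^k(28) = [28, 31, 22, 49, 83, 96, 57] for k=0..6.
Cycle type of π: 44×2 + 22 + 4 + 1; total 5 cycles.
sign(π) = (−1)^{n − #cycles} = (−1)^{115−5} = (−1)^110 = +1.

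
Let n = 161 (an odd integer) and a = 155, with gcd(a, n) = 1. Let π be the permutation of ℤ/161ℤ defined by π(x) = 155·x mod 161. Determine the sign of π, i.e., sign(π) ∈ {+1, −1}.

-1

Orbit of 78 under x↦155x: [78, 15, 71, 57, 141, 120, 85]… (length divides ord_161(155)).
14 cycles of lengths [22, 22, 22, 22, 22, 22, 22, 1, 1, 1, 1, 1, 1, 1].
sign(π) = (−1)^{n − #cycles} = (−1)^{161−14} = (−1)^147 = -1.
The Jacobi symbol (155|161) = -1 (Zolotarev) agrees.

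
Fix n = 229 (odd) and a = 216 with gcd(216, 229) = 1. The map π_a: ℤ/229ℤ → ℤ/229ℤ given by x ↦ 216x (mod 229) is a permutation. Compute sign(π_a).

-1

Orbit of 208 under x↦216x: [208, 44, 115, 108, 199, 161, 197]… (length divides ord_229(216)).
Decompose π into cycles: lengths [76, 76, 76, 1] (4 cycles, including the fixed point 0).
n − c = 229 − 4 = 225; sign = (−1)^225 = -1.
Via Zolotarev, sign(π_{216}) = (216|229) = -1.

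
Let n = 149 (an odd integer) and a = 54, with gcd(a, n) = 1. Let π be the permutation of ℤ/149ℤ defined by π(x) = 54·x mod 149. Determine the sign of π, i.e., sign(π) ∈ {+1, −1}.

Start at x=118: 118 → 114 → 47 → 5 → 121 → 127 → 4 → … (one orbit).
Decompose π into cycles: lengths [74, 74, 1] (3 cycles, including the fixed point 0).
149 − 3 = 146 transpositions; sign(π) = (−1)^146 = +1.
Zolotarev: (54|149) = +1, matching the cycle-count sign.

+1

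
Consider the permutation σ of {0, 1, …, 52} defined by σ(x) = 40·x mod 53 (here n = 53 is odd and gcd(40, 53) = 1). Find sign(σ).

+1

Orbit of 11 under x↦40x: [11, 16, 4, 1, 40, 10, 29]… (length divides ord_53(40)).
Cycle type of π: 26×2 + 1; total 3 cycles.
sign(π) = (−1)^{n − #cycles} = (−1)^{53−3} = (−1)^50 = +1.
The Jacobi symbol (40|53) = +1 (Zolotarev) agrees.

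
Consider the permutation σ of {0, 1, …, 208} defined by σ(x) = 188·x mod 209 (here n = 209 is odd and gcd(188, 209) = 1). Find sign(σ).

+1

Start at x=1: 1 → 188 → 23 → 144 → 111 → 177 → 45 → … (one orbit).
The orbit structure of x ↦ 188x mod 209: 33 orbits of sizes [9, 9, 9, 9, 9, 9, 9, 9, 9, 9, 9, 9, 9, 9, 9, 9, 9, 9, 9, 9, 9, 9, 1, 1, 1, 1, 1, 1, 1, 1, 1, 1, 1].
209 − 33 = 176 transpositions; sign(π) = (−1)^176 = +1.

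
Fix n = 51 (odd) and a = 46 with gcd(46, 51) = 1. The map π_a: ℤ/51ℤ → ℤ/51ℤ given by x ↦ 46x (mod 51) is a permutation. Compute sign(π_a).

Orbit of 40 under x↦46x: [40, 4, 31, 49, 10, 1, 46]… (length divides ord_51(46)).
Decompose π into cycles: lengths [16, 16, 16, 1, 1, 1] (6 cycles, including the fixed point 0).
6 cycles on 51: each ℓ→(−1)^(ℓ−1), product (−1)^45 = -1.

-1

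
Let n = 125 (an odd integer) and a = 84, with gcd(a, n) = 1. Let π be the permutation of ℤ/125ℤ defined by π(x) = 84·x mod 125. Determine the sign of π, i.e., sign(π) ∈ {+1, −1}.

+1

Start at x=1: 1 → 84 → 56 → 79 → 11 → 49 → 116 → … (one orbit).
The orbit structure of x ↦ 84x mod 125: 7 orbits of sizes [50, 50, 10, 10, 2, 2, 1].
125 − 7 = 118 transpositions; sign(π) = (−1)^118 = +1.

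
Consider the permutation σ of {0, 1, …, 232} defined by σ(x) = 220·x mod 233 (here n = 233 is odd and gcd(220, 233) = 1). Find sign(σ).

Trace 141: π^k(141) = [141, 31, 63, 113, 162, 224, 117] for k=0..6.
The orbit structure of x ↦ 220x mod 233: 3 orbits of sizes [116, 116, 1].
sign(π) = (−1)^{n − #cycles} = (−1)^{233−3} = (−1)^230 = +1.

+1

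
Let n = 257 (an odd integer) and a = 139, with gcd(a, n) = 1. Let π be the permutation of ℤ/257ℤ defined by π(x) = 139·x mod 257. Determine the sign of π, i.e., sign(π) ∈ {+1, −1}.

Trace 249: π^k(249) = [249, 173, 146, 248, 34, 100, 22] for k=0..6.
3 cycles of lengths [128, 128, 1].
Σ(ℓ_i−1) = 257−3 = 254; sign = (−1)^254 = +1.

+1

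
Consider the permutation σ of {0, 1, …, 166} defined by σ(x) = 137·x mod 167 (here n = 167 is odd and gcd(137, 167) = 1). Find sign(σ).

+1

Start at x=58: 58 → 97 → 96 → 126 → 61 → 7 → 124 → … (one orbit).
3 cycles of lengths [83, 83, 1].
With 3 cycles on 167 points, sign = (−1)^{167−3} = +1.
Via Zolotarev, sign(π_{137}) = (137|167) = +1.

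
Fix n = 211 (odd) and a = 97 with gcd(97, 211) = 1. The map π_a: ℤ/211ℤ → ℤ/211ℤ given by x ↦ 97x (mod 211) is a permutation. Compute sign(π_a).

Start at x=97: 97 → 125 → 98 → 11 → 12 → 109 → 23 → … (one orbit).
4 cycles of lengths [70, 70, 70, 1].
4 cycles on 211: each ℓ→(−1)^(ℓ−1), product (−1)^207 = -1.

-1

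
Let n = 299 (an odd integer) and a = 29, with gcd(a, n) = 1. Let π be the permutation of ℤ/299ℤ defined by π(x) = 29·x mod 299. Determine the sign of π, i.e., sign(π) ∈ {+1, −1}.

Trace 131: π^k(131) = [131, 211, 139, 144, 289, 9, 261] for k=0..6.
The orbit structure of x ↦ 29x mod 299: 15 orbits of sizes [33, 33, 33, 33, 33, 33, 33, 33, 11, 11, 3, 3, 3, 3, 1].
15 cycles on 299: each ℓ→(−1)^(ℓ−1), product (−1)^284 = +1.
Via Zolotarev, sign(π_{29}) = (29|299) = +1.

+1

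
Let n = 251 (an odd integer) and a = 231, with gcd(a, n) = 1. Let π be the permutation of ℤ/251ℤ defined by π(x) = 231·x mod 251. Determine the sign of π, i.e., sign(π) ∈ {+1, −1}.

-1

Orbit of 149 under x↦231x: [149, 32, 113, 250, 20, 102, 219]… (length divides ord_251(231)).
The orbit structure of x ↦ 231x mod 251: 26 orbits of sizes [10, 10, 10, 10, 10, 10, 10, 10, 10, 10, 10, 10, 10, 10, 10, 10, 10, 10, 10, 10, 10, 10, 10, 10, 10, 1].
n − c = 251 − 26 = 225; sign = (−1)^225 = -1.
The Jacobi symbol (231|251) = -1 (Zolotarev) agrees.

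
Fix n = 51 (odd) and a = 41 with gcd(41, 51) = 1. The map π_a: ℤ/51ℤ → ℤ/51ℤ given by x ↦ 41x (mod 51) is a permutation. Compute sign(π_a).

+1

Orbit of 1 under x↦41x: [1, 41, 49, 20, 4, 11, 43]… (length divides ord_51(41)).
Decompose π into cycles: lengths [16, 16, 16, 2, 1] (5 cycles, including the fixed point 0).
With 5 cycles on 51 points, sign = (−1)^{51−5} = +1.
The Jacobi symbol (41|51) = +1 (Zolotarev) agrees.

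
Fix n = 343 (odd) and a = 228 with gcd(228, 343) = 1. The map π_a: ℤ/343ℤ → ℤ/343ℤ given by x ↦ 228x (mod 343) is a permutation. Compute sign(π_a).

Start at x=72: 72 → 295 → 32 → 93 → 281 → 270 → 163 → … (one orbit).
Decompose π into cycles: lengths [147, 147, 21, 21, 3, 3, 1] (7 cycles, including the fixed point 0).
Σ(ℓ_i−1) = 343−7 = 336; sign = (−1)^336 = +1.
(228|343)_J = +1 (Zolotarev's lemma cross-check).

+1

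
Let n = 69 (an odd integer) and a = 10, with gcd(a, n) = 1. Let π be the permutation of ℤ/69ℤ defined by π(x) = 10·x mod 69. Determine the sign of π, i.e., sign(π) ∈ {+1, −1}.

Orbit of 31 under x↦10x: [31, 34, 64, 19, 52, 37, 25]… (length divides ord_69(10)).
Decompose π into cycles: lengths [22, 22, 22, 1, 1, 1] (6 cycles, including the fixed point 0).
n − c = 69 − 6 = 63; sign = (−1)^63 = -1.

-1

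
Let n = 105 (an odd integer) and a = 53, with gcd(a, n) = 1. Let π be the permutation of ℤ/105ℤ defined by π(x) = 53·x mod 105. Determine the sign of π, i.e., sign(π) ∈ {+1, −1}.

Start at x=4: 4 → 2 → 1 → 53 → 79 → 92 → 46 → … (one orbit).
Decompose π into cycles: lengths [12, 12, 12, 12, 12, 12, 6, 6, 4, 4, 4, 3, 3, 2, 1] (15 cycles, including the fixed point 0).
With 15 cycles on 105 points, sign = (−1)^{105−15} = +1.
(53|105)_J = +1 (Zolotarev's lemma cross-check).

+1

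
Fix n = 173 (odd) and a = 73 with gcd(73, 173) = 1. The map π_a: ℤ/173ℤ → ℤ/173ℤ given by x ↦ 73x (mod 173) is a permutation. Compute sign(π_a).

+1

Start at x=49: 49 → 117 → 64 → 1 → 73 → 139 → 113 → … (one orbit).
Decompose π into cycles: lengths [86, 86, 1] (3 cycles, including the fixed point 0).
173 − 3 = 170 transpositions; sign(π) = (−1)^170 = +1.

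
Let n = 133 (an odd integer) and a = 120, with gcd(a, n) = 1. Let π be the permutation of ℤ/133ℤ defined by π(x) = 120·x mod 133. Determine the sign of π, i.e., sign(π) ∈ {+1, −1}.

+1

Start at x=64: 64 → 99 → 43 → 106 → 85 → 92 → 1 → … (one orbit).
π_120 has 21 disjoint cycles with lengths [9, 9, 9, 9, 9, 9, 9, 9, 9, 9, 9, 9, 9, 9, 1, 1, 1, 1, 1, 1, 1] on {0,…,132}.
sign(π) = (−1)^{n − #cycles} = (−1)^{133−21} = (−1)^112 = +1.
Zolotarev: (120|133) = +1, matching the cycle-count sign.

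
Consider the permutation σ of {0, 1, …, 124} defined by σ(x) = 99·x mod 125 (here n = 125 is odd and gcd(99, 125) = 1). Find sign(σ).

+1

Orbit of 74 under x↦99x: [74, 76, 24, 1, 99, 51, 49]… (length divides ord_125(99)).
Cycle type of π: 10×10 + 2×12 + 1; total 23 cycles.
Σ(ℓ_i−1) = 125−23 = 102; sign = (−1)^102 = +1.
Via Zolotarev, sign(π_{99}) = (99|125) = +1.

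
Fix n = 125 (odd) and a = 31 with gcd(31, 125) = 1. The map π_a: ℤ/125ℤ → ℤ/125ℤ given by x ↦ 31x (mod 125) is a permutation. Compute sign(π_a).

+1

Trace 101: π^k(101) = [101, 6, 61, 16, 121, 1, 31] for k=0..6.
Cycle type of π: 25×4 + 5×4 + 1×5; total 13 cycles.
125 − 13 = 112 transpositions; sign(π) = (−1)^112 = +1.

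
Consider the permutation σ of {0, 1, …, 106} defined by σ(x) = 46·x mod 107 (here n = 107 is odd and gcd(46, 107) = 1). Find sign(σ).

Trace 23: π^k(23) = [23, 95, 90, 74, 87, 43, 52] for k=0..6.
Decompose π into cycles: lengths [106, 1] (2 cycles, including the fixed point 0).
With 2 cycles on 107 points, sign = (−1)^{107−2} = -1.
Zolotarev: (46|107) = -1, matching the cycle-count sign.

-1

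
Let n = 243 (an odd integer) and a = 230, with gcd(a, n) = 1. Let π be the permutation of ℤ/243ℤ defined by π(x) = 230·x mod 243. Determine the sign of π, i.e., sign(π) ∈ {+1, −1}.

-1

Start at x=161: 161 → 94 → 236 → 91 → 32 → 70 → 62 → … (one orbit).
6 cycles of lengths [162, 54, 18, 6, 2, 1].
n − c = 243 − 6 = 237; sign = (−1)^237 = -1.
Zolotarev: (230|243) = -1, matching the cycle-count sign.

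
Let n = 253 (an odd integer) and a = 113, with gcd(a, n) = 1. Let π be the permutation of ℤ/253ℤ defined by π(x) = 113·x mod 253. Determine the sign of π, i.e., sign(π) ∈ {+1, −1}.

-1

Trace 224: π^k(224) = [224, 12, 91, 163, 203, 169, 122] for k=0..6.
Cycle lengths of π_113 on ℤ/253ℤ: [110, 110, 22, 5, 5, 1]; 6 cycles in total.
n − c = 253 − 6 = 247; sign = (−1)^247 = -1.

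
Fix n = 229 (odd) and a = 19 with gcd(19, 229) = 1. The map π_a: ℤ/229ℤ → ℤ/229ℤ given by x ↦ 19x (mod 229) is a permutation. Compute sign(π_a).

+1

Trace 20: π^k(20) = [20, 151, 121, 9, 171, 43, 130] for k=0..6.
Cycle type of π: 57×4 + 1; total 5 cycles.
Σ(ℓ_i−1) = 229−5 = 224; sign = (−1)^224 = +1.
(19|229)_J = +1 (Zolotarev's lemma cross-check).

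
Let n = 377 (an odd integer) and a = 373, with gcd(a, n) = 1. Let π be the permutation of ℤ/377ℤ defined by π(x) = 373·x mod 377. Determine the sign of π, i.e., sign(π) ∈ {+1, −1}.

Start at x=373: 373 → 16 → 313 → 256 → 107 → 326 → 204 → … (one orbit).
Cycle lengths of π_373 on ℤ/377ℤ: [21, 21, 21, 21, 21, 21, 21, 21, 21, 21, 21, 21, 21, 21, 21, 21, 7, 7, 7, 7, 3, 3, 3, 3, 1]; 25 cycles in total.
25 cycles on 377: each ℓ→(−1)^(ℓ−1), product (−1)^352 = +1.

+1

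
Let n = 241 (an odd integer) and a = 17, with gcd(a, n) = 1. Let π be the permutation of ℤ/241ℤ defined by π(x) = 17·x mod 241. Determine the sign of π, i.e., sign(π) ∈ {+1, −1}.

Orbit of 36 under x↦17x: [36, 130, 41, 215, 40, 198, 233]… (length divides ord_241(17)).
Cycle type of π: 80×3 + 1; total 4 cycles.
With 4 cycles on 241 points, sign = (−1)^{241−4} = -1.
Via Zolotarev, sign(π_{17}) = (17|241) = -1.

-1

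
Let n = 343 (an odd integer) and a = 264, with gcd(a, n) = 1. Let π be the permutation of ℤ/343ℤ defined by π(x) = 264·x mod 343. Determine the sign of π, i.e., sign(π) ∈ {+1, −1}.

Start at x=325: 325 → 50 → 166 → 263 → 146 → 128 → 178 → … (one orbit).
The orbit structure of x ↦ 264x mod 343: 16 orbits of sizes [42, 42, 42, 42, 42, 42, 42, 6, 6, 6, 6, 6, 6, 6, 6, 1].
343 − 16 = 327 transpositions; sign(π) = (−1)^327 = -1.
The Jacobi symbol (264|343) = -1 (Zolotarev) agrees.

-1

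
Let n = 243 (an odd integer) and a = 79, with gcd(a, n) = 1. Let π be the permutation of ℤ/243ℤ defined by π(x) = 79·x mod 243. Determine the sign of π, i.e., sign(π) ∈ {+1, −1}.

Start at x=160: 160 → 4 → 73 → 178 → 211 → 145 → 34 → … (one orbit).
The orbit structure of x ↦ 79x mod 243: 11 orbits of sizes [81, 81, 27, 27, 9, 9, 3, 3, 1, 1, 1].
n − c = 243 − 11 = 232; sign = (−1)^232 = +1.

+1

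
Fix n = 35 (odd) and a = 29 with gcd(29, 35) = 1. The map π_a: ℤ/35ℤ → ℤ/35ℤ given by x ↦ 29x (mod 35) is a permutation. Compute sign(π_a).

Trace 1: π^k(1) = [1, 29] for k=0..1.
π_29 has 21 disjoint cycles with lengths [2, 2, 2, 2, 2, 2, 2, 2, 2, 2, 2, 2, 2, 2, 1, 1, 1, 1, 1, 1, 1] on {0,…,34}.
With 21 cycles on 35 points, sign = (−1)^{35−21} = +1.
(29|35)_J = +1 (Zolotarev's lemma cross-check).

+1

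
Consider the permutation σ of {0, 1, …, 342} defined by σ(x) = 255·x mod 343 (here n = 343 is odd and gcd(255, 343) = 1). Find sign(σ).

Trace 307: π^k(307) = [307, 81, 75, 260, 101, 30, 104] for k=0..6.
Cycle lengths of π_255 on ℤ/343ℤ: [294, 42, 6, 1]; 4 cycles in total.
sign(π) = (−1)^{n − #cycles} = (−1)^{343−4} = (−1)^339 = -1.

-1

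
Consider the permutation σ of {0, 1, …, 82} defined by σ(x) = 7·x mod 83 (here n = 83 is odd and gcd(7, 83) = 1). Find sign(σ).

Trace 61: π^k(61) = [61, 12, 1, 7, 49, 11, 77] for k=0..6.
The orbit structure of x ↦ 7x mod 83: 3 orbits of sizes [41, 41, 1].
Σ(ℓ_i−1) = 83−3 = 80; sign = (−1)^80 = +1.
Via Zolotarev, sign(π_{7}) = (7|83) = +1.

+1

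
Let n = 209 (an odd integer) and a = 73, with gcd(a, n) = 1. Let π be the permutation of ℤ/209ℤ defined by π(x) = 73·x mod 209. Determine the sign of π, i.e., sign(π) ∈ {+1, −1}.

-1

Trace 62: π^k(62) = [62, 137, 178, 36, 120, 191, 149] for k=0..6.
Cycle lengths of π_73 on ℤ/209ℤ: [90, 90, 10, 9, 9, 1]; 6 cycles in total.
sign(π) = (−1)^{n − #cycles} = (−1)^{209−6} = (−1)^203 = -1.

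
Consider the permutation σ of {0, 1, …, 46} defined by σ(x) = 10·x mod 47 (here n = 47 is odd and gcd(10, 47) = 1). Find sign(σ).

-1

Trace 11: π^k(11) = [11, 16, 19, 2, 20, 12, 26] for k=0..6.
π_10 has 2 disjoint cycles with lengths [46, 1] on {0,…,46}.
sign(π) = (−1)^{n − #cycles} = (−1)^{47−2} = (−1)^45 = -1.
Check: (10/47) = -1 by Zolotarev.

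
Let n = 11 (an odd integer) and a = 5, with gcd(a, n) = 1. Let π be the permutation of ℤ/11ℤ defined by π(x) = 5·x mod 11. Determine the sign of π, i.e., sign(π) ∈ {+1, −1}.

+1

Trace 1: π^k(1) = [1, 5, 3, 4, 9] for k=0..4.
π_5 has 3 disjoint cycles with lengths [5, 5, 1] on {0,…,10}.
With 3 cycles on 11 points, sign = (−1)^{11−3} = +1.
The Jacobi symbol (5|11) = +1 (Zolotarev) agrees.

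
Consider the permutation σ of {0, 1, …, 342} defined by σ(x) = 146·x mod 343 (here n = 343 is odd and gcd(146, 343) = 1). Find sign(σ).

-1

Orbit of 146 under x↦146x: [146, 50, 97, 99, 48, 148, 342]… (length divides ord_343(146)).
Cycle type of π: 14×21 + 2×24 + 1; total 46 cycles.
n − c = 343 − 46 = 297; sign = (−1)^297 = -1.
The Jacobi symbol (146|343) = -1 (Zolotarev) agrees.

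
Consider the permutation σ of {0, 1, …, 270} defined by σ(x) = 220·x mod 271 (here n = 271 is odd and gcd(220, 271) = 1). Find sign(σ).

+1

Start at x=151: 151 → 158 → 72 → 122 → 11 → 252 → 156 → … (one orbit).
π_220 has 3 disjoint cycles with lengths [135, 135, 1] on {0,…,270}.
n − c = 271 − 3 = 268; sign = (−1)^268 = +1.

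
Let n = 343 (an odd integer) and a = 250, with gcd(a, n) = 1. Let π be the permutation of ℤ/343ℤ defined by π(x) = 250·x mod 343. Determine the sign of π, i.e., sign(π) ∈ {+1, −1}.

-1

Orbit of 339 under x↦250x: [339, 29, 47, 88, 48, 338, 122]… (length divides ord_343(250)).
π_250 has 4 disjoint cycles with lengths [294, 42, 6, 1] on {0,…,342}.
4 cycles on 343: each ℓ→(−1)^(ℓ−1), product (−1)^339 = -1.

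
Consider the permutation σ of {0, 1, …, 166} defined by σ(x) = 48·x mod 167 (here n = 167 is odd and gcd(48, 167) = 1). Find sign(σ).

+1

Orbit of 100 under x↦48x: [100, 124, 107, 126, 36, 58, 112]… (length divides ord_167(48)).
Decompose π into cycles: lengths [83, 83, 1] (3 cycles, including the fixed point 0).
Σ(ℓ_i−1) = 167−3 = 164; sign = (−1)^164 = +1.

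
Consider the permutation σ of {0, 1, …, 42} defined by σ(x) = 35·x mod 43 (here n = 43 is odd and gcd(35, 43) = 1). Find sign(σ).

+1

Start at x=4: 4 → 11 → 41 → 16 → 1 → 35 → 21 → 4 (one orbit).
Cycle type of π: 7×6 + 1; total 7 cycles.
7 cycles on 43: each ℓ→(−1)^(ℓ−1), product (−1)^36 = +1.
Zolotarev: (35|43) = +1, matching the cycle-count sign.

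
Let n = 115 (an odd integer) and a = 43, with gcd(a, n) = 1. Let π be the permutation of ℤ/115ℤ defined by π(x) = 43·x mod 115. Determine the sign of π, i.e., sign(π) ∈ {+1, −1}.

+1

Orbit of 7 under x↦43x: [7, 71, 63, 64, 107, 1, 43]… (length divides ord_115(43)).
π_43 has 5 disjoint cycles with lengths [44, 44, 22, 4, 1] on {0,…,114}.
Σ(ℓ_i−1) = 115−5 = 110; sign = (−1)^110 = +1.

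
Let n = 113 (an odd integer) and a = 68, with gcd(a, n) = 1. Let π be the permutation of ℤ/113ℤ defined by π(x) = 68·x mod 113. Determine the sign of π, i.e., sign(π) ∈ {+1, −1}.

-1

Start at x=100: 100 → 20 → 4 → 46 → 77 → 38 → 98 → … (one orbit).
2 cycles of lengths [112, 1].
113 − 2 = 111 transpositions; sign(π) = (−1)^111 = -1.
The Jacobi symbol (68|113) = -1 (Zolotarev) agrees.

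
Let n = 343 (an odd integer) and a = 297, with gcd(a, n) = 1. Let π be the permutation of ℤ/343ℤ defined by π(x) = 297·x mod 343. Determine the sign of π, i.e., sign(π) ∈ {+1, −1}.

-1

Trace 174: π^k(174) = [174, 228, 145, 190, 178, 44, 34] for k=0..6.
The orbit structure of x ↦ 297x mod 343: 4 orbits of sizes [294, 42, 6, 1].
sign(π) = (−1)^{n − #cycles} = (−1)^{343−4} = (−1)^339 = -1.
The Jacobi symbol (297|343) = -1 (Zolotarev) agrees.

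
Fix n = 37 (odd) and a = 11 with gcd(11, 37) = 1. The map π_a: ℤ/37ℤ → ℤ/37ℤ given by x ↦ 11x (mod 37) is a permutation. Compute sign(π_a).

Start at x=26: 26 → 27 → 1 → 11 → 10 → 36 → 26 (one orbit).
The orbit structure of x ↦ 11x mod 37: 7 orbits of sizes [6, 6, 6, 6, 6, 6, 1].
7 cycles on 37: each ℓ→(−1)^(ℓ−1), product (−1)^30 = +1.
Check: (11/37) = +1 by Zolotarev.

+1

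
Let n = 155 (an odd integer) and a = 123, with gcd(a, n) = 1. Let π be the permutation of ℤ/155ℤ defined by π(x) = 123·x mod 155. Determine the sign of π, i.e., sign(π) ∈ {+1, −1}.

+1

Start at x=94: 94 → 92 → 1 → 123 → 94 (one orbit).
47 cycles of lengths [4, 4, 4, 4, 4, 4, 4, 4, 4, 4, 4, 4, 4, 4, 4, 4, 4, 4, 4, 4, 4, 4, 4, 4, 4, 4, 4, 4, 4, 4, 4, 2, 2, 2, 2, 2, 2, 2, 2, 2, 2, 2, 2, 2, 2, 2, 1].
sign(π) = (−1)^{n − #cycles} = (−1)^{155−47} = (−1)^108 = +1.
Check: (123/155) = +1 by Zolotarev.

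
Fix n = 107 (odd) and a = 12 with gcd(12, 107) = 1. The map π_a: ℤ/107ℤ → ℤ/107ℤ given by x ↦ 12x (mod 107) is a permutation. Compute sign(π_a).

Trace 10: π^k(10) = [10, 13, 49, 53, 101, 35, 99] for k=0..6.
π_12 has 3 disjoint cycles with lengths [53, 53, 1] on {0,…,106}.
107 − 3 = 104 transpositions; sign(π) = (−1)^104 = +1.
Via Zolotarev, sign(π_{12}) = (12|107) = +1.

+1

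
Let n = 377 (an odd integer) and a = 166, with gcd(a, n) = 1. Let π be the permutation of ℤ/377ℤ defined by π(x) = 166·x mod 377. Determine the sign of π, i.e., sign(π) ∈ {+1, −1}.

-1

Orbit of 218 under x↦166x: [218, 373, 90, 237, 134, 1, 166]… (length divides ord_377(166)).
Decompose π into cycles: lengths [84, 84, 84, 84, 28, 6, 6, 1] (8 cycles, including the fixed point 0).
n − c = 377 − 8 = 369; sign = (−1)^369 = -1.
The Jacobi symbol (166|377) = -1 (Zolotarev) agrees.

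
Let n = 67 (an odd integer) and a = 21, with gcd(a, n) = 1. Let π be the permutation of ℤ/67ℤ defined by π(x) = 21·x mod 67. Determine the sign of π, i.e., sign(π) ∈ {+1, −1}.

+1

Start at x=65: 65 → 25 → 56 → 37 → 40 → 36 → 19 → … (one orbit).
Decompose π into cycles: lengths [33, 33, 1] (3 cycles, including the fixed point 0).
3 cycles on 67: each ℓ→(−1)^(ℓ−1), product (−1)^64 = +1.
The Jacobi symbol (21|67) = +1 (Zolotarev) agrees.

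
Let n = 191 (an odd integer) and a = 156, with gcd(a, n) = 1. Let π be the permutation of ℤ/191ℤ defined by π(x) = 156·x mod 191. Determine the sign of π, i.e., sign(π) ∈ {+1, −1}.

+1

Orbit of 72 under x↦156x: [72, 154, 149, 133, 120, 2, 121]… (length divides ord_191(156)).
3 cycles of lengths [95, 95, 1].
3 cycles on 191: each ℓ→(−1)^(ℓ−1), product (−1)^188 = +1.
Zolotarev: (156|191) = +1, matching the cycle-count sign.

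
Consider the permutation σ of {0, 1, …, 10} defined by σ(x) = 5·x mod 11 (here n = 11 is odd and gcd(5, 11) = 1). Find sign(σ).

Orbit of 5 under x↦5x: [5, 3, 4, 9, 1]… (length divides ord_11(5)).
π_5 has 3 disjoint cycles with lengths [5, 5, 1] on {0,…,10}.
11 − 3 = 8 transpositions; sign(π) = (−1)^8 = +1.
The Jacobi symbol (5|11) = +1 (Zolotarev) agrees.

+1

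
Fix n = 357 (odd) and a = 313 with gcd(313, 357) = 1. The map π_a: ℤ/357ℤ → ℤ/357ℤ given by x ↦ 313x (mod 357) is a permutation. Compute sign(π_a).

+1

Start at x=10: 10 → 274 → 82 → 319 → 244 → 331 → 73 → … (one orbit).
Decompose π into cycles: lengths [48, 48, 48, 48, 48, 48, 16, 16, 16, 6, 6, 6, 1, 1, 1] (15 cycles, including the fixed point 0).
Σ(ℓ_i−1) = 357−15 = 342; sign = (−1)^342 = +1.
The Jacobi symbol (313|357) = +1 (Zolotarev) agrees.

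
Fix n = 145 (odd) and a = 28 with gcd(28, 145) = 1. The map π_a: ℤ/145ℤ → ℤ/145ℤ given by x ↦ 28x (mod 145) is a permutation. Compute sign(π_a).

Orbit of 57 under x↦28x: [57, 1, 28, 59]… (length divides ord_145(28)).
The orbit structure of x ↦ 28x mod 145: 44 orbits of sizes [4, 4, 4, 4, 4, 4, 4, 4, 4, 4, 4, 4, 4, 4, 4, 4, 4, 4, 4, 4, 4, 4, 4, 4, 4, 4, 4, 4, 4, 2, 2, 2, 2, 2, 2, 2, 2, 2, 2, 2, 2, 2, 2, 1].
Σ(ℓ_i−1) = 145−44 = 101; sign = (−1)^101 = -1.

-1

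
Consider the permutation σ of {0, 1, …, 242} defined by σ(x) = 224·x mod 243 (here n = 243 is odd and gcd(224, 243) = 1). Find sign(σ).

Start at x=62: 62 → 37 → 26 → 235 → 152 → 28 → 197 → … (one orbit).
π_224 has 14 disjoint cycles with lengths [54, 54, 54, 18, 18, 18, 6, 6, 6, 2, 2, 2, 2, 1] on {0,…,242}.
14 cycles on 243: each ℓ→(−1)^(ℓ−1), product (−1)^229 = -1.
(224|243)_J = -1 (Zolotarev's lemma cross-check).

-1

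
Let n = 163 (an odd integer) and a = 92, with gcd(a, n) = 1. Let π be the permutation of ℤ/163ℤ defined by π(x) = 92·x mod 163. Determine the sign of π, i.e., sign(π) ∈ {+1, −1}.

Trace 12: π^k(12) = [12, 126, 19, 118, 98, 51, 128] for k=0..6.
Cycle type of π: 162 + 1; total 2 cycles.
163 − 2 = 161 transpositions; sign(π) = (−1)^161 = -1.
The Jacobi symbol (92|163) = -1 (Zolotarev) agrees.

-1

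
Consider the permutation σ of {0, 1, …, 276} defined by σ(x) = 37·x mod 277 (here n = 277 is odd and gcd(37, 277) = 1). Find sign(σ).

-1

Start at x=113: 113 → 26 → 131 → 138 → 120 → 8 → 19 → … (one orbit).
Decompose π into cycles: lengths [92, 92, 92, 1] (4 cycles, including the fixed point 0).
Σ(ℓ_i−1) = 277−4 = 273; sign = (−1)^273 = -1.
(37|277)_J = -1 (Zolotarev's lemma cross-check).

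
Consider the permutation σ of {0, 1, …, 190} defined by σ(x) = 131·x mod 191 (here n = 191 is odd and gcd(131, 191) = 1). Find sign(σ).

-1

Orbit of 78 under x↦131x: [78, 95, 30, 110, 85, 57, 18]… (length divides ord_191(131)).
Cycle type of π: 190 + 1; total 2 cycles.
sign(π) = (−1)^{n − #cycles} = (−1)^{191−2} = (−1)^189 = -1.
The Jacobi symbol (131|191) = -1 (Zolotarev) agrees.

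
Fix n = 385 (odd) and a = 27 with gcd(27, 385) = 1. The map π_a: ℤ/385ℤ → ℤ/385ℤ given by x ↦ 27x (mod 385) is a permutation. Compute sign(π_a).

+1

Orbit of 344 under x↦27x: [344, 48, 141, 342, 379, 223, 246]… (length divides ord_385(27)).
Cycle type of π: 20×14 + 10×6 + 5×2 + 4×7 + 2×3 + 1; total 33 cycles.
With 33 cycles on 385 points, sign = (−1)^{385−33} = +1.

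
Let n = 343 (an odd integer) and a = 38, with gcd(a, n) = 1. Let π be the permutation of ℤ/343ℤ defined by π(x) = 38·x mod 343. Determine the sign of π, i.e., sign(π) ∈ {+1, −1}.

-1

Orbit of 298 under x↦38x: [298, 5, 190, 17, 303, 195, 207]… (length divides ord_343(38)).
Cycle type of π: 294 + 42 + 6 + 1; total 4 cycles.
n − c = 343 − 4 = 339; sign = (−1)^339 = -1.
Zolotarev: (38|343) = -1, matching the cycle-count sign.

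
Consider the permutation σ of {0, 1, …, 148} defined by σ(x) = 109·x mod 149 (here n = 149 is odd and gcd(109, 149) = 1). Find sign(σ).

Start at x=118: 118 → 48 → 17 → 65 → 82 → 147 → 80 → … (one orbit).
The orbit structure of x ↦ 109x mod 149: 2 orbits of sizes [148, 1].
n − c = 149 − 2 = 147; sign = (−1)^147 = -1.
Zolotarev: (109|149) = -1, matching the cycle-count sign.

-1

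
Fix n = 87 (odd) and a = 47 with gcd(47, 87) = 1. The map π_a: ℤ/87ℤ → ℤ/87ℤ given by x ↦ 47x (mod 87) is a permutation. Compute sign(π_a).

Start at x=67: 67 → 17 → 16 → 56 → 22 → 77 → 52 → … (one orbit).
The orbit structure of x ↦ 47x mod 87: 5 orbits of sizes [28, 28, 28, 2, 1].
sign(π) = (−1)^{n − #cycles} = (−1)^{87−5} = (−1)^82 = +1.
Zolotarev: (47|87) = +1, matching the cycle-count sign.

+1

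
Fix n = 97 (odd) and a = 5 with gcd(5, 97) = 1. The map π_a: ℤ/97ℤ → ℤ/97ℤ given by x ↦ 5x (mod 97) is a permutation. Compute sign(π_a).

Start at x=40: 40 → 6 → 30 → 53 → 71 → 64 → 29 → … (one orbit).
Decompose π into cycles: lengths [96, 1] (2 cycles, including the fixed point 0).
2 cycles on 97: each ℓ→(−1)^(ℓ−1), product (−1)^95 = -1.
Via Zolotarev, sign(π_{5}) = (5|97) = -1.

-1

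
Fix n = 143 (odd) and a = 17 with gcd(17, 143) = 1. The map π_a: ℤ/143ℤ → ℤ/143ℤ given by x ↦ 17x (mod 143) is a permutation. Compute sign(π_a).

Start at x=27: 27 → 30 → 81 → 90 → 100 → 127 → 14 → … (one orbit).
Cycle lengths of π_17 on ℤ/143ℤ: [30, 30, 30, 30, 10, 6, 6, 1]; 8 cycles in total.
With 8 cycles on 143 points, sign = (−1)^{143−8} = -1.
(17|143)_J = -1 (Zolotarev's lemma cross-check).

-1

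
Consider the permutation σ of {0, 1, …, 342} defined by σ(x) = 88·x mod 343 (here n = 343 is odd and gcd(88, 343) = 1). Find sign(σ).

+1

Trace 177: π^k(177) = [177, 141, 60, 135, 218, 319, 289] for k=0..6.
Cycle lengths of π_88 on ℤ/343ℤ: [147, 147, 21, 21, 3, 3, 1]; 7 cycles in total.
343 − 7 = 336 transpositions; sign(π) = (−1)^336 = +1.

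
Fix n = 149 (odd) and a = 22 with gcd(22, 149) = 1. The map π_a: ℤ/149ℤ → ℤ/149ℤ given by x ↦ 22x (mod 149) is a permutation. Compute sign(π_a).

Trace 104: π^k(104) = [104, 53, 123, 24, 81, 143, 17] for k=0..6.
3 cycles of lengths [74, 74, 1].
With 3 cycles on 149 points, sign = (−1)^{149−3} = +1.

+1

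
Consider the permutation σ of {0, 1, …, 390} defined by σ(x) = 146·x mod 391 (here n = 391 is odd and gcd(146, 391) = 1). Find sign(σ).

Start at x=123: 123 → 363 → 213 → 209 → 16 → 381 → 104 → … (one orbit).
Cycle lengths of π_146 on ℤ/391ℤ: [176, 176, 16, 11, 11, 1]; 6 cycles in total.
n − c = 391 − 6 = 385; sign = (−1)^385 = -1.

-1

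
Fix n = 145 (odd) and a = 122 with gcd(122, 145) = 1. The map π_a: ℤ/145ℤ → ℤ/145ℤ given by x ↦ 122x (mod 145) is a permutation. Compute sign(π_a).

-1

Orbit of 138 under x↦122x: [138, 16, 67, 54, 63, 1, 122]… (length divides ord_145(122)).
8 cycles of lengths [28, 28, 28, 28, 14, 14, 4, 1].
8 cycles on 145: each ℓ→(−1)^(ℓ−1), product (−1)^137 = -1.
Zolotarev: (122|145) = -1, matching the cycle-count sign.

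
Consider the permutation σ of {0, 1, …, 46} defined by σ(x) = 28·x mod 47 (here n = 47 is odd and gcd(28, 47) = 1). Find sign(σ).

Orbit of 12 under x↦28x: [12, 7, 8, 36, 21, 24, 14]… (length divides ord_47(28)).
The orbit structure of x ↦ 28x mod 47: 3 orbits of sizes [23, 23, 1].
47 − 3 = 44 transpositions; sign(π) = (−1)^44 = +1.
Check: (28/47) = +1 by Zolotarev.

+1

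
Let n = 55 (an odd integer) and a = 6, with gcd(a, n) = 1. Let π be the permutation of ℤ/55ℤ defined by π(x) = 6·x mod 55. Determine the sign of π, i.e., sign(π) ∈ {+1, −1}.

-1

Start at x=6: 6 → 36 → 51 → 31 → 21 → 16 → 41 → … (one orbit).
The orbit structure of x ↦ 6x mod 55: 10 orbits of sizes [10, 10, 10, 10, 10, 1, 1, 1, 1, 1].
10 cycles on 55: each ℓ→(−1)^(ℓ−1), product (−1)^45 = -1.
Check: (6/55) = -1 by Zolotarev.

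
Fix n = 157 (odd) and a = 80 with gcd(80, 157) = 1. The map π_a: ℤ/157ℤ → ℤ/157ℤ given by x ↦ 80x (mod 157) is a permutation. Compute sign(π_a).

-1

Trace 94: π^k(94) = [94, 141, 133, 121, 103, 76, 114] for k=0..6.
The orbit structure of x ↦ 80x mod 157: 2 orbits of sizes [156, 1].
n − c = 157 − 2 = 155; sign = (−1)^155 = -1.
Zolotarev: (80|157) = -1, matching the cycle-count sign.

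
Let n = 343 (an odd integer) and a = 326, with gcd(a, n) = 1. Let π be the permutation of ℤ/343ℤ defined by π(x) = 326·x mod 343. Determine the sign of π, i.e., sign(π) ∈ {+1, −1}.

Orbit of 221 under x↦326x: [221, 16, 71, 165, 282, 8, 207]… (length divides ord_343(326)).
The orbit structure of x ↦ 326x mod 343: 7 orbits of sizes [147, 147, 21, 21, 3, 3, 1].
sign(π) = (−1)^{n − #cycles} = (−1)^{343−7} = (−1)^336 = +1.

+1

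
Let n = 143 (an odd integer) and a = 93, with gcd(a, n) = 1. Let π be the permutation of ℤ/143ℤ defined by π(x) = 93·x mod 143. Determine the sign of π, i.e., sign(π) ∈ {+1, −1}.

Trace 56: π^k(56) = [56, 60, 3, 136, 64, 89, 126] for k=0..6.
π_93 has 6 disjoint cycles with lengths [60, 60, 12, 5, 5, 1] on {0,…,142}.
Σ(ℓ_i−1) = 143−6 = 137; sign = (−1)^137 = -1.

-1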